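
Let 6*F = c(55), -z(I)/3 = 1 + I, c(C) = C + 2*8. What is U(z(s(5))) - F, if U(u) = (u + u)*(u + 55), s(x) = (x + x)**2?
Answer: 901657/6 ≈ 1.5028e+5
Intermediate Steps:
s(x) = 4*x**2 (s(x) = (2*x)**2 = 4*x**2)
c(C) = 16 + C (c(C) = C + 16 = 16 + C)
z(I) = -3 - 3*I (z(I) = -3*(1 + I) = -3 - 3*I)
U(u) = 2*u*(55 + u) (U(u) = (2*u)*(55 + u) = 2*u*(55 + u))
F = 71/6 (F = (16 + 55)/6 = (1/6)*71 = 71/6 ≈ 11.833)
U(z(s(5))) - F = 2*(-3 - 12*5**2)*(55 + (-3 - 12*5**2)) - 1*71/6 = 2*(-3 - 12*25)*(55 + (-3 - 12*25)) - 71/6 = 2*(-3 - 3*100)*(55 + (-3 - 3*100)) - 71/6 = 2*(-3 - 300)*(55 + (-3 - 300)) - 71/6 = 2*(-303)*(55 - 303) - 71/6 = 2*(-303)*(-248) - 71/6 = 150288 - 71/6 = 901657/6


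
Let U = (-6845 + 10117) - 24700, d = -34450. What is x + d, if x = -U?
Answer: -13022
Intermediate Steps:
U = -21428 (U = 3272 - 24700 = -21428)
x = 21428 (x = -1*(-21428) = 21428)
x + d = 21428 - 34450 = -13022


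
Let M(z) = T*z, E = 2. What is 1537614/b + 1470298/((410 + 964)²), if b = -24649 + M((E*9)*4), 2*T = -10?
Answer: -1433026942591/23606945442 ≈ -60.704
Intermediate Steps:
T = -5 (T = (½)*(-10) = -5)
M(z) = -5*z
b = -25009 (b = -24649 - 5*2*9*4 = -24649 - 90*4 = -24649 - 5*72 = -24649 - 360 = -25009)
1537614/b + 1470298/((410 + 964)²) = 1537614/(-25009) + 1470298/((410 + 964)²) = 1537614*(-1/25009) + 1470298/(1374²) = -1537614/25009 + 1470298/1887876 = -1537614/25009 + 1470298*(1/1887876) = -1537614/25009 + 735149/943938 = -1433026942591/23606945442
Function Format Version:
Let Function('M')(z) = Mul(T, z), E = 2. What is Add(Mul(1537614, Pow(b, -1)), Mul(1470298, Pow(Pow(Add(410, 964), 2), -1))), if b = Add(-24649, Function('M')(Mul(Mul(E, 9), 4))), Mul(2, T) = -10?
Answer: Rational(-1433026942591, 23606945442) ≈ -60.704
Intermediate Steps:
T = -5 (T = Mul(Rational(1, 2), -10) = -5)
Function('M')(z) = Mul(-5, z)
b = -25009 (b = Add(-24649, Mul(-5, Mul(Mul(2, 9), 4))) = Add(-24649, Mul(-5, Mul(18, 4))) = Add(-24649, Mul(-5, 72)) = Add(-24649, -360) = -25009)
Add(Mul(1537614, Pow(b, -1)), Mul(1470298, Pow(Pow(Add(410, 964), 2), -1))) = Add(Mul(1537614, Pow(-25009, -1)), Mul(1470298, Pow(Pow(Add(410, 964), 2), -1))) = Add(Mul(1537614, Rational(-1, 25009)), Mul(1470298, Pow(Pow(1374, 2), -1))) = Add(Rational(-1537614, 25009), Mul(1470298, Pow(1887876, -1))) = Add(Rational(-1537614, 25009), Mul(1470298, Rational(1, 1887876))) = Add(Rational(-1537614, 25009), Rational(735149, 943938)) = Rational(-1433026942591, 23606945442)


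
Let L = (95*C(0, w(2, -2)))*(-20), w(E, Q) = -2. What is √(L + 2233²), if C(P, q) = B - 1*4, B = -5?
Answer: √5003389 ≈ 2236.8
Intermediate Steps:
C(P, q) = -9 (C(P, q) = -5 - 1*4 = -5 - 4 = -9)
L = 17100 (L = (95*(-9))*(-20) = -855*(-20) = 17100)
√(L + 2233²) = √(17100 + 2233²) = √(17100 + 4986289) = √5003389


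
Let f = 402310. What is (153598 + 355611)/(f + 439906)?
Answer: 509209/842216 ≈ 0.60461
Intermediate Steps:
(153598 + 355611)/(f + 439906) = (153598 + 355611)/(402310 + 439906) = 509209/842216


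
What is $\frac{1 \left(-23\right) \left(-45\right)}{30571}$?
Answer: $\frac{1035}{30571} \approx 0.033856$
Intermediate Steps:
$\frac{1 \left(-23\right) \left(-45\right)}{30571} = \left(-23\right) \left(-45\right) \frac{1}{30571} = 1035 \cdot \frac{1}{30571} = \frac{1035}{30571}$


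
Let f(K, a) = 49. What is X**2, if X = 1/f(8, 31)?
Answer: 1/2401 ≈ 0.00041649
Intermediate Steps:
X = 1/49 ≈ 0.020408
X**2 = (1/49)**2 = 1/2401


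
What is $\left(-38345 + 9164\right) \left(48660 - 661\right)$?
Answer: $-1400658819$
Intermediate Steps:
$\left(-38345 + 9164\right) \left(48660 - 661\right) = - 29181 \left(48660 - 661\right) = \left(-29181\right) 47999 = -1400658819$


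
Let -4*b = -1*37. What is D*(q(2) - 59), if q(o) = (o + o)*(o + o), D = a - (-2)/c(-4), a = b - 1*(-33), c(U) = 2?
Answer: -7439/4 ≈ -1859.8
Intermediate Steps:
b = 37/4 (b = -(-1)*37/4 = -¼*(-37) = 37/4 ≈ 9.2500)
a = 169/4 (a = 37/4 - 1*(-33) = 37/4 + 33 = 169/4 ≈ 42.250)
D = 173/4 (D = 169/4 - (-2)/2 = 169/4 - 1*(-1) = 169/4 + 1 = 173/4 ≈ 43.250)
q(o) = 4*o² (q(o) = (2*o)*(2*o) = 4*o²)
D*(q(2) - 59) = 173*(4*2² - 59)/4 = 173*(4*4 - 59)/4 = 173*(16 - 59)/4 = (173/4)*(-43) = -7439/4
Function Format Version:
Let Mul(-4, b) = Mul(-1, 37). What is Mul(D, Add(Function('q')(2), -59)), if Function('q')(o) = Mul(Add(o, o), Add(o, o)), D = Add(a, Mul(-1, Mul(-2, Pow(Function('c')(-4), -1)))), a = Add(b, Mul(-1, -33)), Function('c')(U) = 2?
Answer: Rational(-7439, 4) ≈ -1859.8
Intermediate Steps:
b = Rational(37, 4) (b = Mul(Rational(-1, 4), Mul(-1, 37)) = Mul(Rational(-1, 4), -37) = Rational(37, 4) ≈ 9.2500)
a = Rational(169, 4) (a = Add(Rational(37, 4), Mul(-1, -33)) = Add(Rational(37, 4), 33) = Rational(169, 4) ≈ 42.250)
D = Rational(173, 4) (D = Add(Rational(169, 4), Mul(-1, Mul(-2, Pow(2, -1)))) = Add(Rational(169, 4), Mul(-1, Mul(-2, Rational(1, 2)))) = Add(Rational(169, 4), Mul(-1, -1)) = Add(Rational(169, 4), 1) = Rational(173, 4) ≈ 43.250)
Function('q')(o) = Mul(4, Pow(o, 2)) (Function('q')(o) = Mul(Mul(2, o), Mul(2, o)) = Mul(4, Pow(o, 2)))
Mul(D, Add(Function('q')(2), -59)) = Mul(Rational(173, 4), Add(Mul(4, Pow(2, 2)), -59)) = Mul(Rational(173, 4), Add(Mul(4, 4), -59)) = Mul(Rational(173, 4), Add(16, -59)) = Mul(Rational(173, 4), -43) = Rational(-7439, 4)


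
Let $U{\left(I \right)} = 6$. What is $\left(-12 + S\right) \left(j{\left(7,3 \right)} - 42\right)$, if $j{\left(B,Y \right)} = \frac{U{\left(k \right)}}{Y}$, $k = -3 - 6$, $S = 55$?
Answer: $-1720$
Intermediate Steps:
$k = -9$ ($k = -3 - 6 = -9$)
$j{\left(B,Y \right)} = \frac{6}{Y}$
$\left(-12 + S\right) \left(j{\left(7,3 \right)} - 42\right) = \left(-12 + 55\right) \left(\frac{6}{3} - 42\right) = 43 \left(6 \cdot \frac{1}{3} - 42\right) = 43 \left(2 - 42\right) = 43 \left(-40\right) = -1720$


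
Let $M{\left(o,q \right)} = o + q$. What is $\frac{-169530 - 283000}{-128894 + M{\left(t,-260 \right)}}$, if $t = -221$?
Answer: $\frac{90506}{25875} \approx 3.4978$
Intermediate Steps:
$\frac{-169530 - 283000}{-128894 + M{\left(t,-260 \right)}} = \frac{-169530 - 283000}{-128894 - 481} = - \frac{452530}{-128894 - 481} = - \frac{452530}{-129375} = \left(-452530\right) \left(- \frac{1}{129375}\right) = \frac{90506}{25875}$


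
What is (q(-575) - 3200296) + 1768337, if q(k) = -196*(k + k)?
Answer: -1206559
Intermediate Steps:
q(k) = -392*k
(q(-575) - 3200296) + 1768337 = (-392*(-575) - 3200296) + 1768337 = (225400 - 3200296) + 1768337 = -2974896 + 1768337 = -1206559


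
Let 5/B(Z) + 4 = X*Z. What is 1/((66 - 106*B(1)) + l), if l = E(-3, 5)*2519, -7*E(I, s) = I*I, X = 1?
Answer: -21/62917 ≈ -0.00033377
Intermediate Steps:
E(I, s) = -I²/7 (E(I, s) = -I*I/7 = -I²/7)
B(Z) = 5/(-4 + Z) (B(Z) = 5/(-4 + 1*Z) = 5/(-4 + Z))
l = -22671/7 (l = -⅐*(-3)²*2519 = -⅐*9*2519 = -9/7*2519 = -22671/7 ≈ -3238.7)
1/((66 - 106*B(1)) + l) = 1/((66 - 530/(-4 + 1)) - 22671/7) = 1/((66 - 530/(-3)) - 22671/7) = 1/((66 - 530*(-1)/3) - 22671/7) = 1/((66 - 106*(-5/3)) - 22671/7) = 1/((66 + 530/3) - 22671/7) = 1/(728/3 - 22671/7) = 1/(-62917/21) = -21/62917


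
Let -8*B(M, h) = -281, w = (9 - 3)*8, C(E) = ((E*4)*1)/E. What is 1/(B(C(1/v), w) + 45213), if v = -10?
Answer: 8/361985 ≈ 2.2100e-5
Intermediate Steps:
C(E) = 4 (C(E) = ((4*E)*1)/E = (4*E)/E = 4)
w = 48 (w = 6*8 = 48)
B(M, h) = 281/8 (B(M, h) = -⅛*(-281) = 281/8)
1/(B(C(1/v), w) + 45213) = 1/(281/8 + 45213) = 1/(361985/8) = 8/361985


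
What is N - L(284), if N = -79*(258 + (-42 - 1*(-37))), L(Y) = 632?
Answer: -20619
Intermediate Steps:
N = -19987 (N = -79*(258 + (-42 + 37)) = -79*(258 - 5) = -79*253 = -19987)
N - L(284) = -19987 - 1*632 = -19987 - 632 = -20619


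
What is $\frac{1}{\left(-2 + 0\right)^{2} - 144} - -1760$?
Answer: $\frac{246399}{140} \approx 1760.0$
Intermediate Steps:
$\frac{1}{\left(-2 + 0\right)^{2} - 144} - -1760 = \frac{1}{\left(-2\right)^{2} - 144} + 1760 = \frac{1}{4 - 144} + 1760 = \frac{1}{-140} + 1760 = - \frac{1}{140} + 1760 = \frac{246399}{140}$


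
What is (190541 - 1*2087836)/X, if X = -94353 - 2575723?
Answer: 1897295/2670076 ≈ 0.71058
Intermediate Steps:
X = -2670076
(190541 - 1*2087836)/X = (190541 - 1*2087836)/(-2670076) = (190541 - 2087836)*(-1/2670076) = -1897295*(-1/2670076) = 1897295/2670076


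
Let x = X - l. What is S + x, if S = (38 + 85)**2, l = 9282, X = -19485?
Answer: -13638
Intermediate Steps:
x = -28767 (x = -19485 - 1*9282 = -19485 - 9282 = -28767)
S = 15129 (S = 123**2 = 15129)
S + x = 15129 - 28767 = -13638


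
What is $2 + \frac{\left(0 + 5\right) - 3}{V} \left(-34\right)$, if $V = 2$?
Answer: $-32$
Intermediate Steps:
$2 + \frac{\left(0 + 5\right) - 3}{V} \left(-34\right) = 2 + \frac{\left(0 + 5\right) - 3}{2} \left(-34\right) = 2 + \frac{5 - 3}{2} \left(-34\right) = 2 + \frac{1}{2} \cdot 2 \left(-34\right) = 2 + 1 \left(-34\right) = 2 - 34 = -32$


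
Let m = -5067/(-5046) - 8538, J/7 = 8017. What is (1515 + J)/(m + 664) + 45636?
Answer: 604232267656/13242379 ≈ 45629.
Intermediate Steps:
J = 56119 (J = 7*8017 = 56119)
m = -14359227/1682 (m = -5067*(-1/5046) - 8538 = 1689/1682 - 8538 = -14359227/1682 ≈ -8537.0)
(1515 + J)/(m + 664) + 45636 = (1515 + 56119)/(-14359227/1682 + 664) + 45636 = 57634/(-13242379/1682) + 45636 = 57634*(-1682/13242379) + 45636 = -96940388/13242379 + 45636 = 604232267656/13242379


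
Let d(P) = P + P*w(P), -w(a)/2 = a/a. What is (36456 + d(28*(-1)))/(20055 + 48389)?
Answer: 9121/17111 ≈ 0.53305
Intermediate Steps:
w(a) = -2 (w(a) = -2*a/a = -2*1 = -2)
d(P) = -P (d(P) = P + P*(-2) = P - 2*P = -P)
(36456 + d(28*(-1)))/(20055 + 48389) = (36456 - 28*(-1))/(20055 + 48389) = (36456 - 1*(-28))/68444 = (36456 + 28)*(1/68444) = 36484*(1/68444) = 9121/17111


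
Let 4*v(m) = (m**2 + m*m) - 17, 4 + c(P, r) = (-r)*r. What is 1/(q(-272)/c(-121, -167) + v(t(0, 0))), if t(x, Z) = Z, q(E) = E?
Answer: -111572/473093 ≈ -0.23584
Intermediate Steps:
c(P, r) = -4 - r**2 (c(P, r) = -4 + (-r)*r = -4 - r**2)
v(m) = -17/4 + m**2/2 (v(m) = ((m**2 + m*m) - 17)/4 = ((m**2 + m**2) - 17)/4 = (2*m**2 - 17)/4 = (-17 + 2*m**2)/4 = -17/4 + m**2/2)
1/(q(-272)/c(-121, -167) + v(t(0, 0))) = 1/(-272/(-4 - 1*(-167)**2) + (-17/4 + (1/2)*0**2)) = 1/(-272/(-4 - 1*27889) + (-17/4 + (1/2)*0)) = 1/(-272/(-4 - 27889) + (-17/4 + 0)) = 1/(-272/(-27893) - 17/4) = 1/(-272*(-1/27893) - 17/4) = 1/(272/27893 - 17/4) = 1/(-473093/111572) = -111572/473093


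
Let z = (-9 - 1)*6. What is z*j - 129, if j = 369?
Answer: -22269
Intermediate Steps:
z = -60 (z = -10*6 = -60)
z*j - 129 = -60*369 - 129 = -22140 - 129 = -22269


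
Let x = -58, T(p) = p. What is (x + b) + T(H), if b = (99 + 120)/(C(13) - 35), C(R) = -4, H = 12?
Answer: -671/13 ≈ -51.615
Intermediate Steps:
b = -73/13 (b = (99 + 120)/(-4 - 35) = 219/(-39) = 219*(-1/39) = -73/13 ≈ -5.6154)
(x + b) + T(H) = (-58 - 73/13) + 12 = -827/13 + 12 = -671/13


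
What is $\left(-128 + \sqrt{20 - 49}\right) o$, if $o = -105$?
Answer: $13440 - 105 i \sqrt{29} \approx 13440.0 - 565.44 i$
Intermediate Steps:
$\left(-128 + \sqrt{20 - 49}\right) o = \left(-128 + \sqrt{20 - 49}\right) \left(-105\right) = \left(-128 + \sqrt{-29}\right) \left(-105\right) = \left(-128 + i \sqrt{29}\right) \left(-105\right) = 13440 - 105 i \sqrt{29}$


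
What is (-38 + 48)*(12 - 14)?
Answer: -20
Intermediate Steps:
(-38 + 48)*(12 - 14) = 10*(-2) = -20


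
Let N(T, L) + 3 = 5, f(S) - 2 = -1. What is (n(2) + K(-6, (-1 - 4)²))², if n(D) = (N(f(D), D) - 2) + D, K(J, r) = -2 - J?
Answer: 36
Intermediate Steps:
f(S) = 1 (f(S) = 2 - 1 = 1)
N(T, L) = 2 (N(T, L) = -3 + 5 = 2)
n(D) = D (n(D) = (2 - 2) + D = 0 + D = D)
(n(2) + K(-6, (-1 - 4)²))² = (2 + (-2 - 1*(-6)))² = (2 + (-2 + 6))² = (2 + 4)² = 6² = 36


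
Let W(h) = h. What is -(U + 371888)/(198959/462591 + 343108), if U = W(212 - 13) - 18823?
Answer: -163416747024/158718871787 ≈ -1.0296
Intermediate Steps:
U = -18624 (U = (212 - 13) - 18823 = 199 - 18823 = -18624)
-(U + 371888)/(198959/462591 + 343108) = -(-18624 + 371888)/(198959/462591 + 343108) = -353264/(198959*(1/462591) + 343108) = -353264/(198959/462591 + 343108) = -353264/158718871787/462591 = -353264*462591/158718871787 = -1*163416747024/158718871787 = -163416747024/158718871787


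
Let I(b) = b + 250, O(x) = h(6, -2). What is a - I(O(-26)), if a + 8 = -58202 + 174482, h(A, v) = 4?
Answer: 116018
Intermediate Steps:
O(x) = 4
I(b) = 250 + b
a = 116272 (a = -8 + (-58202 + 174482) = -8 + 116280 = 116272)
a - I(O(-26)) = 116272 - (250 + 4) = 116272 - 1*254 = 116272 - 254 = 116018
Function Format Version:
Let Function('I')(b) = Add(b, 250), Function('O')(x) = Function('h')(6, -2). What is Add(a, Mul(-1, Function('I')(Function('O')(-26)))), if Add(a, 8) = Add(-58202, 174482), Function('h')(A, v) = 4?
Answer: 116018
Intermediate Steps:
Function('O')(x) = 4
Function('I')(b) = Add(250, b)
a = 116272 (a = Add(-8, Add(-58202, 174482)) = Add(-8, 116280) = 116272)
Add(a, Mul(-1, Function('I')(Function('O')(-26)))) = Add(116272, Mul(-1, Add(250, 4))) = Add(116272, Mul(-1, 254)) = Add(116272, -254) = 116018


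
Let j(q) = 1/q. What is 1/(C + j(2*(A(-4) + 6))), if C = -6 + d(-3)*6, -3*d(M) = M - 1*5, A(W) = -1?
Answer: 10/101 ≈ 0.099010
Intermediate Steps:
d(M) = 5/3 - M/3 (d(M) = -(M - 1*5)/3 = -(M - 5)/3 = -(-5 + M)/3 = 5/3 - M/3)
C = 10 (C = -6 + (5/3 - 1/3*(-3))*6 = -6 + (5/3 + 1)*6 = -6 + (8/3)*6 = -6 + 16 = 10)
1/(C + j(2*(A(-4) + 6))) = 1/(10 + 1/(2*(-1 + 6))) = 1/(10 + 1/(2*5)) = 1/(10 + 1/10) = 1/(101/10) = 10/101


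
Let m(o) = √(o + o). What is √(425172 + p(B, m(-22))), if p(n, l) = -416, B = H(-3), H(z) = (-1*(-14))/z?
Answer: 2*√106189 ≈ 651.73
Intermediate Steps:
m(o) = √2*√o (m(o) = √(2*o) = √2*√o)
H(z) = 14/z
B = -14/3 (B = 14/(-3) = 14*(-⅓) = -14/3 ≈ -4.6667)
√(425172 + p(B, m(-22))) = √(425172 - 416) = √424756 = 2*√106189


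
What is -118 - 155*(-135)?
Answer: 20807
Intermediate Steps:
-118 - 155*(-135) = -118 + 20925 = 20807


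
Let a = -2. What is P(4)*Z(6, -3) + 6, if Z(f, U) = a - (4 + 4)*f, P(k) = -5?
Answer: 256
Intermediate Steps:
Z(f, U) = -2 - 8*f (Z(f, U) = -2 - (4 + 4)*f = -2 - 8*f)
P(4)*Z(6, -3) + 6 = -5*(-2 - 8*6) + 6 = -5*(-2 - 48) + 6 = -5*(-50) + 6 = 250 + 6 = 256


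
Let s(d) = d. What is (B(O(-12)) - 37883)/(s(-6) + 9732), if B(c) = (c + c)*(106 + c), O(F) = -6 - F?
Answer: -36539/9726 ≈ -3.7568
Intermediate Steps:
B(c) = 2*c*(106 + c) (B(c) = (2*c)*(106 + c) = 2*c*(106 + c))
(B(O(-12)) - 37883)/(s(-6) + 9732) = (2*(-6 - 1*(-12))*(106 + (-6 - 1*(-12))) - 37883)/(-6 + 9732) = (2*(-6 + 12)*(106 + (-6 + 12)) - 37883)/9726 = (2*6*(106 + 6) - 37883)*(1/9726) = (2*6*112 - 37883)*(1/9726) = (1344 - 37883)*(1/9726) = -36539*1/9726 = -36539/9726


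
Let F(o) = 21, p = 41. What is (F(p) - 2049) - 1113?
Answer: -3141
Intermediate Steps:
(F(p) - 2049) - 1113 = (21 - 2049) - 1113 = -2028 - 1113 = -3141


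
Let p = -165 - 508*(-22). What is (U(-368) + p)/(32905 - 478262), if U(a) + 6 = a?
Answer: -967/40487 ≈ -0.023884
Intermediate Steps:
U(a) = -6 + a
p = 11011 (p = -165 - 254*(-44) = -165 + 11176 = 11011)
(U(-368) + p)/(32905 - 478262) = ((-6 - 368) + 11011)/(32905 - 478262) = (-374 + 11011)/(-445357) = 10637*(-1/445357) = -967/40487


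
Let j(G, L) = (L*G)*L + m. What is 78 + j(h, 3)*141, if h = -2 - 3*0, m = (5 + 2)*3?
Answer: 501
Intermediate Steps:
m = 21 (m = 7*3 = 21)
h = -2 (h = -2 + 0 = -2)
j(G, L) = 21 + G*L² (j(G, L) = (L*G)*L + 21 = (G*L)*L + 21 = G*L² + 21 = 21 + G*L²)
78 + j(h, 3)*141 = 78 + (21 - 2*3²)*141 = 78 + (21 - 2*9)*141 = 78 + (21 - 18)*141 = 78 + 3*141 = 78 + 423 = 501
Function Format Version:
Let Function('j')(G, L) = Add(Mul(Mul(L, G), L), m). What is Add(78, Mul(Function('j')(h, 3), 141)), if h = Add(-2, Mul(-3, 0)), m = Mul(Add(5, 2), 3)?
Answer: 501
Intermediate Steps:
m = 21 (m = Mul(7, 3) = 21)
h = -2 (h = Add(-2, 0) = -2)
Function('j')(G, L) = Add(21, Mul(G, Pow(L, 2))) (Function('j')(G, L) = Add(Mul(Mul(L, G), L), 21) = Add(Mul(Mul(G, L), L), 21) = Add(Mul(G, Pow(L, 2)), 21) = Add(21, Mul(G, Pow(L, 2))))
Add(78, Mul(Function('j')(h, 3), 141)) = Add(78, Mul(Add(21, Mul(-2, Pow(3, 2))), 141)) = Add(78, Mul(Add(21, Mul(-2, 9)), 141)) = Add(78, Mul(Add(21, -18), 141)) = Add(78, Mul(3, 141)) = Add(78, 423) = 501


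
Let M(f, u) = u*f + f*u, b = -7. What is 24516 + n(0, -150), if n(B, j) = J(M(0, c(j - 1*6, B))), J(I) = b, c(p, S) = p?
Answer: 24509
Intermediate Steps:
M(f, u) = 2*f*u (M(f, u) = f*u + f*u = 2*f*u)
J(I) = -7
n(B, j) = -7
24516 + n(0, -150) = 24516 - 7 = 24509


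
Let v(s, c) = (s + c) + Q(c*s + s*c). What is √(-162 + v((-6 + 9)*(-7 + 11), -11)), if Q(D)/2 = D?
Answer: I*√689 ≈ 26.249*I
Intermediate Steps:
Q(D) = 2*D
v(s, c) = c + s + 4*c*s (v(s, c) = (s + c) + 2*(c*s + s*c) = (c + s) + 2*(c*s + c*s) = (c + s) + 2*(2*c*s) = (c + s) + 4*c*s = c + s + 4*c*s)
√(-162 + v((-6 + 9)*(-7 + 11), -11)) = √(-162 + (-11 + (-6 + 9)*(-7 + 11) + 4*(-11)*((-6 + 9)*(-7 + 11)))) = √(-162 + (-11 + 3*4 + 4*(-11)*(3*4))) = √(-162 + (-11 + 12 + 4*(-11)*12)) = √(-162 + (-11 + 12 - 528)) = √(-162 - 527) = √(-689) = I*√689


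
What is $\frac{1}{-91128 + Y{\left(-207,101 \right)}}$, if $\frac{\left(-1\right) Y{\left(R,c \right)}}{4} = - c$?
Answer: $- \frac{1}{90724} \approx -1.1022 \cdot 10^{-5}$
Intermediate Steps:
$Y{\left(R,c \right)} = 4 c$ ($Y{\left(R,c \right)} = - 4 \left(- c\right) = 4 c$)
$\frac{1}{-91128 + Y{\left(-207,101 \right)}} = \frac{1}{-91128 + 4 \cdot 101} = \frac{1}{-91128 + 404} = \frac{1}{-90724} = - \frac{1}{90724}$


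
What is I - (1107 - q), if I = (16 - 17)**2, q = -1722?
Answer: -2828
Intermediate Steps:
I = 1 (I = (-1)**2 = 1)
I - (1107 - q) = 1 - (1107 - 1*(-1722)) = 1 - (1107 + 1722) = 1 - 1*2829 = 1 - 2829 = -2828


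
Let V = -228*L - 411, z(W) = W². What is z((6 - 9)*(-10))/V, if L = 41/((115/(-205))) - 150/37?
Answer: 17020/324839 ≈ 0.052395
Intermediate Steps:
L = -65647/851 (L = 41/((115*(-1/205))) - 150*1/37 = 41/(-23/41) - 150/37 = 41*(-41/23) - 150/37 = -1681/23 - 150/37 = -65647/851 ≈ -77.141)
V = 14617755/851 (V = -228*(-65647/851) - 411 = 14967516/851 - 411 = 14617755/851 ≈ 17177.)
z((6 - 9)*(-10))/V = ((6 - 9)*(-10))²/(14617755/851) = (-3*(-10))²*(851/14617755) = 30²*(851/14617755) = 900*(851/14617755) = 17020/324839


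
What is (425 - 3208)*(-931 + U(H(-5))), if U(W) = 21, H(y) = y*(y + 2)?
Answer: 2532530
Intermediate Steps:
H(y) = y*(2 + y)
(425 - 3208)*(-931 + U(H(-5))) = (425 - 3208)*(-931 + 21) = -2783*(-910) = 2532530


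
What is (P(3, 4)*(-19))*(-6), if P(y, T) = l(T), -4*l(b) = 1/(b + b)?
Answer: -57/16 ≈ -3.5625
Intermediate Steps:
l(b) = -1/(8*b) (l(b) = -1/(4*(b + b)) = -1/(2*b)/4 = -1/(8*b))
P(y, T) = -1/(8*T)
(P(3, 4)*(-19))*(-6) = (-1/8/4*(-19))*(-6) = (-1/8*1/4*(-19))*(-6) = -1/32*(-19)*(-6) = (19/32)*(-6) = -57/16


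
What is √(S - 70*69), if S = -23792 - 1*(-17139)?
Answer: I*√11483 ≈ 107.16*I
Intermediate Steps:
S = -6653 (S = -23792 + 17139 = -6653)
√(S - 70*69) = √(-6653 - 70*69) = √(-6653 - 4830) = √(-11483) = I*√11483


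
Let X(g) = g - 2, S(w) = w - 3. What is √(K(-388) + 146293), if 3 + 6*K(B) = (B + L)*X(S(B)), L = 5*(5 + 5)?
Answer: √673726/2 ≈ 410.40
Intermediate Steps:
S(w) = -3 + w
X(g) = -2 + g
L = 50 (L = 5*10 = 50)
K(B) = -½ + (-5 + B)*(50 + B)/6 (K(B) = -½ + ((B + 50)*(-2 + (-3 + B)))/6 = -½ + ((50 + B)*(-5 + B))/6 = -½ + ((-5 + B)*(50 + B))/6 = -½ + (-5 + B)*(50 + B)/6)
√(K(-388) + 146293) = √((-253/6 + (⅙)*(-388)² + (15/2)*(-388)) + 146293) = √((-253/6 + (⅙)*150544 - 2910) + 146293) = √((-253/6 + 75272/3 - 2910) + 146293) = √(44277/2 + 146293) = √(336863/2) = √673726/2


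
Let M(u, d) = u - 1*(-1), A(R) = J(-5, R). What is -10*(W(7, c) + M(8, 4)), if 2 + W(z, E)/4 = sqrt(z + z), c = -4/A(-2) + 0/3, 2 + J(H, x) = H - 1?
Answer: -10 - 40*sqrt(14) ≈ -159.67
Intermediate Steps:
J(H, x) = -3 + H (J(H, x) = -2 + (H - 1) = -2 + (-1 + H) = -3 + H)
A(R) = -8 (A(R) = -3 - 5 = -8)
c = 1/2 (c = -4/(-8) + 0/3 = -4*(-1/8) + 0*(1/3) = 1/2 + 0 = 1/2 ≈ 0.50000)
W(z, E) = -8 + 4*sqrt(2)*sqrt(z) (W(z, E) = -8 + 4*sqrt(z + z) = -8 + 4*sqrt(2*z) = -8 + 4*(sqrt(2)*sqrt(z)) = -8 + 4*sqrt(2)*sqrt(z))
M(u, d) = 1 + u (M(u, d) = u + 1 = 1 + u)
-10*(W(7, c) + M(8, 4)) = -10*((-8 + 4*sqrt(2)*sqrt(7)) + (1 + 8)) = -10*((-8 + 4*sqrt(14)) + 9) = -10*(1 + 4*sqrt(14)) = -10 - 40*sqrt(14)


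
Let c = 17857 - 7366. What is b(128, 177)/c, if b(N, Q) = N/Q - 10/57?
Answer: 614/11760411 ≈ 5.2209e-5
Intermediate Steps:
b(N, Q) = -10/57 + N/Q (b(N, Q) = N/Q - 10*1/57 = N/Q - 10/57 = -10/57 + N/Q)
c = 10491
b(128, 177)/c = (-10/57 + 128/177)/10491 = (-10/57 + 128*(1/177))*(1/10491) = (-10/57 + 128/177)*(1/10491) = (614/1121)*(1/10491) = 614/11760411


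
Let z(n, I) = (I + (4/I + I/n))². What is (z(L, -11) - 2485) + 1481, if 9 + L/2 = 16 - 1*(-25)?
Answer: -431647823/495616 ≈ -870.93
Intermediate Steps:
L = 64 (L = -18 + 2*(16 - 1*(-25)) = -18 + 2*(16 + 25) = -18 + 2*41 = -18 + 82 = 64)
z(n, I) = (I + 4/I + I/n)²
(z(L, -11) - 2485) + 1481 = (((-11)² + 4*64 + 64*(-11)²)²/((-11)²*64²) - 2485) + 1481 = ((1/121)*(1/4096)*(121 + 256 + 64*121)² - 2485) + 1481 = ((1/121)*(1/4096)*(121 + 256 + 7744)² - 2485) + 1481 = ((1/121)*(1/4096)*8121² - 2485) + 1481 = ((1/121)*(1/4096)*65950641 - 2485) + 1481 = (65950641/495616 - 2485) + 1481 = -1165655119/495616 + 1481 = -431647823/495616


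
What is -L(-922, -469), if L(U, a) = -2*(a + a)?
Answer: -1876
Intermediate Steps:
L(U, a) = -4*a
-L(-922, -469) = -(-4)*(-469) = -1*1876 = -1876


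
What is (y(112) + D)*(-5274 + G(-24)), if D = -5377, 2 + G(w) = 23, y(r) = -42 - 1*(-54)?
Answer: 28182345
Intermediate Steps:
y(r) = 12 (y(r) = -42 + 54 = 12)
G(w) = 21 (G(w) = -2 + 23 = 21)
(y(112) + D)*(-5274 + G(-24)) = (12 - 5377)*(-5274 + 21) = -5365*(-5253) = 28182345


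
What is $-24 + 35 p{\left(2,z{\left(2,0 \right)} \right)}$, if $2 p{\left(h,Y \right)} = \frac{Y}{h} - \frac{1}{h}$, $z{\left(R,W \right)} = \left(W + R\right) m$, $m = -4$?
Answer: $- \frac{411}{4} \approx -102.75$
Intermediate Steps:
$z{\left(R,W \right)} = - 4 R - 4 W$ ($z{\left(R,W \right)} = \left(W + R\right) \left(-4\right) = \left(R + W\right) \left(-4\right) = - 4 R - 4 W$)
$p{\left(h,Y \right)} = - \frac{1}{2 h} + \frac{Y}{2 h}$ ($p{\left(h,Y \right)} = \frac{\frac{Y}{h} - \frac{1}{h}}{2} = \frac{- \frac{1}{h} + \frac{Y}{h}}{2} = - \frac{1}{2 h} + \frac{Y}{2 h}$)
$-24 + 35 p{\left(2,z{\left(2,0 \right)} \right)} = -24 + 35 \frac{-1 - 8}{2 \cdot 2} = -24 + 35 \cdot \frac{1}{2} \cdot \frac{1}{2} \left(-1 + \left(-8 + 0\right)\right) = -24 + 35 \cdot \frac{1}{2} \cdot \frac{1}{2} \left(-1 - 8\right) = -24 + 35 \cdot \frac{1}{2} \cdot \frac{1}{2} \left(-9\right) = -24 + 35 \left(- \frac{9}{4}\right) = -24 - \frac{315}{4} = - \frac{411}{4}$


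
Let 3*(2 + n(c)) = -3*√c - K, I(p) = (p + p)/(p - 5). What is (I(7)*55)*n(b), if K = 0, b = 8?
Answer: -770 - 770*√2 ≈ -1858.9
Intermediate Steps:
I(p) = 2*p/(-5 + p) (I(p) = (2*p)/(-5 + p) = 2*p/(-5 + p))
n(c) = -2 - √c (n(c) = -2 + (-3*√c - 1*0)/3 = -2 + (-3*√c + 0)/3 = -2 + (-3*√c)/3 = -2 - √c)
(I(7)*55)*n(b) = ((2*7/(-5 + 7))*55)*(-2 - √8) = ((2*7/2)*55)*(-2 - 2*√2) = ((2*7*(½))*55)*(-2 - 2*√2) = (7*55)*(-2 - 2*√2) = 385*(-2 - 2*√2) = -770 - 770*√2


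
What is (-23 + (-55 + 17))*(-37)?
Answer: 2257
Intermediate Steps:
(-23 + (-55 + 17))*(-37) = (-23 - 38)*(-37) = -61*(-37) = 2257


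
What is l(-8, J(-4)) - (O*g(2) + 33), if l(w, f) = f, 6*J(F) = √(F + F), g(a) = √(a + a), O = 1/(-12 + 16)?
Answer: -67/2 + I*√2/3 ≈ -33.5 + 0.4714*I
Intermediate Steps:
O = ¼ (O = 1/4 = ¼ ≈ 0.25000)
g(a) = √2*√a (g(a) = √(2*a) = √2*√a)
J(F) = √2*√F/6 (J(F) = √(F + F)/6 = √(2*F)/6 = (√2*√F)/6 = √2*√F/6)
l(-8, J(-4)) - (O*g(2) + 33) = √2*√(-4)/6 - ((√2*√2)/4 + 33) = √2*(2*I)/6 - ((¼)*2 + 33) = I*√2/3 - (½ + 33) = I*√2/3 - 1*67/2 = I*√2/3 - 67/2 = -67/2 + I*√2/3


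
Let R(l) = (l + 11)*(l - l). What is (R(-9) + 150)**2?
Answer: 22500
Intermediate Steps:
R(l) = 0 (R(l) = (11 + l)*0 = 0)
(R(-9) + 150)**2 = (0 + 150)**2 = 150**2 = 22500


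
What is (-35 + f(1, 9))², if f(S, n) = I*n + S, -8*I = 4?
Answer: 5929/4 ≈ 1482.3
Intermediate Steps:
I = -½ (I = -⅛*4 = -½ ≈ -0.50000)
f(S, n) = S - n/2 (f(S, n) = -n/2 + S = S - n/2)
(-35 + f(1, 9))² = (-35 + (1 - ½*9))² = (-35 + (1 - 9/2))² = (-35 - 7/2)² = (-77/2)² = 5929/4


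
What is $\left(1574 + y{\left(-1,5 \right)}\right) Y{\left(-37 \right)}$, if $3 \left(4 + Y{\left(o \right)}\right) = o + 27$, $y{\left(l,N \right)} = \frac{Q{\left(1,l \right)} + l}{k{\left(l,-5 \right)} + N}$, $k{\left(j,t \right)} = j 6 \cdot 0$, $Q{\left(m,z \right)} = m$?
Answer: $- \frac{34628}{3} \approx -11543.0$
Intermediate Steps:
$k{\left(j,t \right)} = 0$ ($k{\left(j,t \right)} = 6 j 0 = 0$)
$y{\left(l,N \right)} = \frac{1 + l}{N}$ ($y{\left(l,N \right)} = \frac{1 + l}{0 + N} = \frac{1 + l}{N}$)
$Y{\left(o \right)} = 5 + \frac{o}{3}$ ($Y{\left(o \right)} = -4 + \frac{o + 27}{3} = -4 + \frac{27 + o}{3} = -4 + \left(9 + \frac{o}{3}\right) = 5 + \frac{o}{3}$)
$\left(1574 + y{\left(-1,5 \right)}\right) Y{\left(-37 \right)} = \left(1574 + \frac{1 - 1}{5}\right) \left(5 + \frac{1}{3} \left(-37\right)\right) = \left(1574 + \frac{1}{5} \cdot 0\right) \left(5 - \frac{37}{3}\right) = \left(1574 + 0\right) \left(- \frac{22}{3}\right) = 1574 \left(- \frac{22}{3}\right) = - \frac{34628}{3}$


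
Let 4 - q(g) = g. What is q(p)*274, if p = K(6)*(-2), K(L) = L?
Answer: 4384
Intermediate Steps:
p = -12 (p = 6*(-2) = -12)
q(g) = 4 - g
q(p)*274 = (4 - 1*(-12))*274 = (4 + 12)*274 = 16*274 = 4384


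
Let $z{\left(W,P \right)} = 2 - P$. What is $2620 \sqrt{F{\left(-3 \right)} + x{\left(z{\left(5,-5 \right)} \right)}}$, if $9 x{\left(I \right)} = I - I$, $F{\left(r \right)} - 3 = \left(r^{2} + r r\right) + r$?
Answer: $7860 \sqrt{2} \approx 11116.0$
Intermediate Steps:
$F{\left(r \right)} = 3 + r + 2 r^{2}$ ($F{\left(r \right)} = 3 + \left(\left(r^{2} + r r\right) + r\right) = 3 + \left(\left(r^{2} + r^{2}\right) + r\right) = 3 + \left(2 r^{2} + r\right) = 3 + \left(r + 2 r^{2}\right) = 3 + r + 2 r^{2}$)
$x{\left(I \right)} = 0$ ($x{\left(I \right)} = \frac{I - I}{9} = \frac{1}{9} \cdot 0 = 0$)
$2620 \sqrt{F{\left(-3 \right)} + x{\left(z{\left(5,-5 \right)} \right)}} = 2620 \sqrt{\left(3 - 3 + 2 \left(-3\right)^{2}\right) + 0} = 2620 \sqrt{\left(3 - 3 + 2 \cdot 9\right) + 0} = 2620 \sqrt{\left(3 - 3 + 18\right) + 0} = 2620 \sqrt{18 + 0} = 2620 \sqrt{18} = 2620 \cdot 3 \sqrt{2} = 7860 \sqrt{2}$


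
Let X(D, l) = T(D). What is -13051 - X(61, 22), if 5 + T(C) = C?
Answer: -13107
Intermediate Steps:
T(C) = -5 + C
X(D, l) = -5 + D
-13051 - X(61, 22) = -13051 - (-5 + 61) = -13051 - 1*56 = -13051 - 56 = -13107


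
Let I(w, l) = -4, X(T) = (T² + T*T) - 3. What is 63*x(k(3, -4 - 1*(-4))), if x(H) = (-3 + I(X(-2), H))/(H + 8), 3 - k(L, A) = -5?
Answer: -441/16 ≈ -27.563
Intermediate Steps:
k(L, A) = 8 (k(L, A) = 3 - 1*(-5) = 3 + 5 = 8)
X(T) = -3 + 2*T² (X(T) = (T² + T²) - 3 = 2*T² - 3 = -3 + 2*T²)
x(H) = -7/(8 + H) (x(H) = (-3 - 4)/(H + 8) = -7/(8 + H))
63*x(k(3, -4 - 1*(-4))) = 63*(-7/(8 + 8)) = 63*(-7/16) = -441/16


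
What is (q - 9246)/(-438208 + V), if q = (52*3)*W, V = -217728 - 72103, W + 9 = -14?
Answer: 12834/728039 ≈ 0.017628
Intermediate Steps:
W = -23 (W = -9 - 14 = -23)
V = -289831
q = -3588 (q = (52*3)*(-23) = 156*(-23) = -3588)
(q - 9246)/(-438208 + V) = (-3588 - 9246)/(-438208 - 289831) = -12834/(-728039) = -12834*(-1/728039) = 12834/728039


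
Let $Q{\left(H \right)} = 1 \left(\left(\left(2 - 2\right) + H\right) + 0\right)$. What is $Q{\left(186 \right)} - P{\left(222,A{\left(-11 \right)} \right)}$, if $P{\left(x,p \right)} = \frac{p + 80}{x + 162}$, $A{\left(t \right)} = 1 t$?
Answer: $\frac{23785}{128} \approx 185.82$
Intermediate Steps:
$A{\left(t \right)} = t$
$P{\left(x,p \right)} = \frac{80 + p}{162 + x}$
$Q{\left(H \right)} = H$ ($Q{\left(H \right)} = 1 \left(\left(\left(2 - 2\right) + H\right) + 0\right) = 1 \left(\left(0 + H\right) + 0\right) = 1 \left(H + 0\right) = 1 H = H$)
$Q{\left(186 \right)} - P{\left(222,A{\left(-11 \right)} \right)} = 186 - \frac{80 - 11}{162 + 222} = 186 - \frac{1}{384} \cdot 69 = 186 - \frac{23}{128} = \frac{23785}{128}$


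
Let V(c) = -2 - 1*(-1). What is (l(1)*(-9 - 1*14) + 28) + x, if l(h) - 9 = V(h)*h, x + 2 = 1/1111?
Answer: -175537/1111 ≈ -158.00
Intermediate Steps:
x = -2221/1111 (x = -2 + 1/1111 = -2221/1111 ≈ -1.9991)
V(c) = -1 (V(c) = -2 + 1 = -1)
l(h) = 9 - h
(l(1)*(-9 - 1*14) + 28) + x = ((9 - 1*1)*(-9 - 1*14) + 28) - 2221/1111 = ((9 - 1)*(-9 - 14) + 28) - 2221/1111 = (8*(-23) + 28) - 2221/1111 = (-184 + 28) - 2221/1111 = -156 - 2221/1111 = -175537/1111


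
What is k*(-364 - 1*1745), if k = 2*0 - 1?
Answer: 2109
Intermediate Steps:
k = -1 (k = 0 - 1 = -1)
k*(-364 - 1*1745) = -(-364 - 1*1745) = -(-364 - 1745) = -1*(-2109) = 2109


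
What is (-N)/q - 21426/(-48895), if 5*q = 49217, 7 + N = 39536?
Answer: -1229904119/343780745 ≈ -3.5776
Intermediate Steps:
N = 39529 (N = -7 + 39536 = 39529)
q = 49217/5 (q = (⅕)*49217 = 49217/5 ≈ 9843.4)
(-N)/q - 21426/(-48895) = (-1*39529)/(49217/5) - 21426/(-48895) = -39529*5/49217 - 21426*(-1/48895) = -28235/7031 + 21426/48895 = -1229904119/343780745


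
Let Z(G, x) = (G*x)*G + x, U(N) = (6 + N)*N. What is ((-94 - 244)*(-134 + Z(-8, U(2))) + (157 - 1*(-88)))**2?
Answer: 93625596289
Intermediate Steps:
U(N) = N*(6 + N)
Z(G, x) = x + x*G**2 (Z(G, x) = x*G**2 + x = x + x*G**2)
((-94 - 244)*(-134 + Z(-8, U(2))) + (157 - 1*(-88)))**2 = ((-94 - 244)*(-134 + (2*(6 + 2))*(1 + (-8)**2)) + (157 - 1*(-88)))**2 = (-338*(-134 + (2*8)*(1 + 64)) + (157 + 88))**2 = (-338*(-134 + 16*65) + 245)**2 = (-338*(-134 + 1040) + 245)**2 = (-338*906 + 245)**2 = (-306228 + 245)**2 = (-305983)**2 = 93625596289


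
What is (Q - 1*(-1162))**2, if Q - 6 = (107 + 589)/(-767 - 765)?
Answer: 199961008900/146689 ≈ 1.3632e+6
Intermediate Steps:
Q = 2124/383 (Q = 6 + (107 + 589)/(-767 - 765) = 6 + 696/(-1532) = 6 + 696*(-1/1532) = 6 - 174/383 = 2124/383 ≈ 5.5457)
(Q - 1*(-1162))**2 = (2124/383 - 1*(-1162))**2 = (2124/383 + 1162)**2 = (447170/383)**2 = 199961008900/146689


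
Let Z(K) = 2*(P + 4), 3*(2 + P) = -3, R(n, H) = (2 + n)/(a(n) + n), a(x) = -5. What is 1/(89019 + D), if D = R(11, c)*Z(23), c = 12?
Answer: 3/267070 ≈ 1.1233e-5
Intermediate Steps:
R(n, H) = (2 + n)/(-5 + n)
P = -3 (P = -2 + (⅓)*(-3) = -2 - 1 = -3)
Z(K) = 2 (Z(K) = 2*(-3 + 4) = 2*1 = 2)
D = 13/3 (D = ((2 + 11)/(-5 + 11))*2 = (13/6)*2 = 13/3 ≈ 4.3333)
1/(89019 + D) = 1/(89019 + 13/3) = 1/(267070/3) = 3/267070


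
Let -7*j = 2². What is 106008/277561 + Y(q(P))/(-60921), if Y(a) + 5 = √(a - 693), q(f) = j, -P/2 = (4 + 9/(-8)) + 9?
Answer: 6459501173/16909293681 - I*√33985/426447 ≈ 0.38201 - 0.00043229*I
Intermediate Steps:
P = -95/4 (P = -2*((4 + 9/(-8)) + 9) = -2*((4 + 9*(-⅛)) + 9) = -2*((4 - 9/8) + 9) = -2*(23/8 + 9) = -2*95/8 = -95/4 ≈ -23.750)
j = -4/7 (j = -⅐*2² = -⅐*4 = -4/7 ≈ -0.57143)
q(f) = -4/7
Y(a) = -5 + √(-693 + a) (Y(a) = -5 + √(a - 693) = -5 + √(-693 + a))
106008/277561 + Y(q(P))/(-60921) = 106008/277561 + (-5 + √(-693 - 4/7))/(-60921) = 106008*(1/277561) + (-5 + √(-4855/7))*(-1/60921) = 106008/277561 + (-5 + I*√33985/7)*(-1/60921) = 106008/277561 + (5/60921 - I*√33985/426447) = 6459501173/16909293681 - I*√33985/426447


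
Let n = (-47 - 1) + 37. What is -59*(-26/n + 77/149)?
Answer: -278539/1639 ≈ -169.94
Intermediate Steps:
n = -11 (n = -48 + 37 = -11)
-59*(-26/n + 77/149) = -59*(-26/(-11) + 77/149) = -59*(-26*(-1/11) + 77*(1/149)) = -59*(26/11 + 77/149) = -59*4721/1639 = -278539/1639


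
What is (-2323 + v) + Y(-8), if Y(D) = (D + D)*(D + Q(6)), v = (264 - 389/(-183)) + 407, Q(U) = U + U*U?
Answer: -401479/183 ≈ -2193.9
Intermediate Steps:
Q(U) = U + U**2
v = 123182/183 (v = (264 - 389*(-1/183)) + 407 = (264 + 389/183) + 407 = 48701/183 + 407 = 123182/183 ≈ 673.13)
Y(D) = 2*D*(42 + D) (Y(D) = (D + D)*(D + 6*(1 + 6)) = (2*D)*(D + 6*7) = (2*D)*(D + 42) = (2*D)*(42 + D) = 2*D*(42 + D))
(-2323 + v) + Y(-8) = (-2323 + 123182/183) + 2*(-8)*(42 - 8) = -301927/183 + 2*(-8)*34 = -301927/183 - 544 = -401479/183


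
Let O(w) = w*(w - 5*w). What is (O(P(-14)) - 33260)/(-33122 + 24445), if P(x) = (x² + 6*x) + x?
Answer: 71676/8677 ≈ 8.2605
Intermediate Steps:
P(x) = x² + 7*x
O(w) = -4*w² (O(w) = w*(-4*w) = -4*w²)
(O(P(-14)) - 33260)/(-33122 + 24445) = (-4*196*(7 - 14)² - 33260)/(-33122 + 24445) = (-4*(-14*(-7))² - 33260)/(-8677) = (-4*98² - 33260)*(-1/8677) = (-4*9604 - 33260)*(-1/8677) = (-38416 - 33260)*(-1/8677) = -71676*(-1/8677) = 71676/8677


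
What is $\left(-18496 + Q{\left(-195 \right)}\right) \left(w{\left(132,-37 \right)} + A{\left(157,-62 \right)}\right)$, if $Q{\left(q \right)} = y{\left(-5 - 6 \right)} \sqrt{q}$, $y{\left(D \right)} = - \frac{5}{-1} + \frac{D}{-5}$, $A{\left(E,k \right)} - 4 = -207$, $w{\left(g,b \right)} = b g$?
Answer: $94089152 - \frac{183132 i \sqrt{195}}{5} \approx 9.4089 \cdot 10^{7} - 5.1146 \cdot 10^{5} i$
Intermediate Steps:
$A{\left(E,k \right)} = -203$ ($A{\left(E,k \right)} = 4 - 207 = -203$)
$y{\left(D \right)} = 5 - \frac{D}{5}$ ($y{\left(D \right)} = \left(-5\right) \left(-1\right) + D \left(- \frac{1}{5}\right) = 5 - \frac{D}{5}$)
$Q{\left(q \right)} = \frac{36 \sqrt{q}}{5}$ ($Q{\left(q \right)} = \left(5 - \frac{-5 - 6}{5}\right) \sqrt{q} = \left(5 - - \frac{11}{5}\right) \sqrt{q} = \left(5 + \frac{11}{5}\right) \sqrt{q} = \frac{36 \sqrt{q}}{5}$)
$\left(-18496 + Q{\left(-195 \right)}\right) \left(w{\left(132,-37 \right)} + A{\left(157,-62 \right)}\right) = \left(-18496 + \frac{36 \sqrt{-195}}{5}\right) \left(\left(-37\right) 132 - 203\right) = \left(-18496 + \frac{36 i \sqrt{195}}{5}\right) \left(-4884 - 203\right) = \left(-18496 + \frac{36 i \sqrt{195}}{5}\right) \left(-5087\right) = 94089152 - \frac{183132 i \sqrt{195}}{5}$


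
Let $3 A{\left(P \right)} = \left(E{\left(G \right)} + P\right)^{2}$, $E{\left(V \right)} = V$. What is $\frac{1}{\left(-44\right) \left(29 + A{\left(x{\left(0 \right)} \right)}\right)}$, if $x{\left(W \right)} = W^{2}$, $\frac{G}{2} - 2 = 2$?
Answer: $- \frac{3}{6644} \approx -0.00045153$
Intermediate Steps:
$G = 8$ ($G = 4 + 2 \cdot 2 = 4 + 4 = 8$)
$A{\left(P \right)} = \frac{\left(8 + P\right)^{2}}{3}$
$\frac{1}{\left(-44\right) \left(29 + A{\left(x{\left(0 \right)} \right)}\right)} = \frac{1}{\left(-44\right) \left(29 + \frac{\left(8 + 0^{2}\right)^{2}}{3}\right)} = \frac{1}{\left(-44\right) \left(29 + \frac{\left(8 + 0\right)^{2}}{3}\right)} = \frac{1}{\left(-44\right) \left(29 + \frac{8^{2}}{3}\right)} = \frac{1}{\left(-44\right) \left(29 + \frac{1}{3} \cdot 64\right)} = \frac{1}{\left(-44\right) \left(29 + \frac{64}{3}\right)} = \frac{1}{\left(-44\right) \frac{151}{3}} = \frac{1}{- \frac{6644}{3}} = - \frac{3}{6644}$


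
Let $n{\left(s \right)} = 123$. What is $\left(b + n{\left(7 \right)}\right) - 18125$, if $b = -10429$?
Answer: $-28431$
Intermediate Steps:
$\left(b + n{\left(7 \right)}\right) - 18125 = \left(-10429 + 123\right) - 18125 = -10306 - 18125 = -28431$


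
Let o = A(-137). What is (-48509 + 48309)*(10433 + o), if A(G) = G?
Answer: -2059200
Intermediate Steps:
o = -137
(-48509 + 48309)*(10433 + o) = (-48509 + 48309)*(10433 - 137) = -200*10296 = -2059200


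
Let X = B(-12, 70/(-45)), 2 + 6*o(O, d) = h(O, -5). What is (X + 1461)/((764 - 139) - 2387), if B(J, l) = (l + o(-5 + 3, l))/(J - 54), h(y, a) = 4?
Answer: -78895/95148 ≈ -0.82918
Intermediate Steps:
o(O, d) = 1/3 (o(O, d) = -1/3 + (1/6)*4 = -1/3 + 2/3 = 1/3)
B(J, l) = (1/3 + l)/(-54 + J) (B(J, l) = (l + 1/3)/(J - 54) = (1/3 + l)/(-54 + J))
X = 1/54 (X = (1/3 + 70/(-45))/(-54 - 12) = (1/3 + 70*(-1/45))/(-66) = -(1/3 - 14/9)/66 = -1/66*(-11/9) = 1/54 ≈ 0.018519)
(X + 1461)/((764 - 139) - 2387) = (1/54 + 1461)/((764 - 139) - 2387) = 78895/(54*(625 - 2387)) = (78895/54)/(-1762) = (78895/54)*(-1/1762) = -78895/95148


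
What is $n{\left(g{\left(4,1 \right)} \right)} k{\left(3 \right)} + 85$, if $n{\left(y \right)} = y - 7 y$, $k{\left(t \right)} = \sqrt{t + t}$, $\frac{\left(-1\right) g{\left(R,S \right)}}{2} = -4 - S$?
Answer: $85 - 60 \sqrt{6} \approx -61.969$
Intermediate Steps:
$g{\left(R,S \right)} = 8 + 2 S$ ($g{\left(R,S \right)} = - 2 \left(-4 - S\right) = 8 + 2 S$)
$k{\left(t \right)} = \sqrt{2} \sqrt{t}$ ($k{\left(t \right)} = \sqrt{2 t} = \sqrt{2} \sqrt{t}$)
$n{\left(y \right)} = - 6 y$
$n{\left(g{\left(4,1 \right)} \right)} k{\left(3 \right)} + 85 = - 6 \left(8 + 2 \cdot 1\right) \sqrt{2} \sqrt{3} + 85 = - 6 \left(8 + 2\right) \sqrt{6} + 85 = \left(-6\right) 10 \sqrt{6} + 85 = - 60 \sqrt{6} + 85 = 85 - 60 \sqrt{6}$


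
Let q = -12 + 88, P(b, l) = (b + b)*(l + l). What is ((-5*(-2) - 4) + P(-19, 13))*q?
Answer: -74632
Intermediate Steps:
P(b, l) = 4*b*l (P(b, l) = (2*b)*(2*l) = 4*b*l)
q = 76
((-5*(-2) - 4) + P(-19, 13))*q = ((-5*(-2) - 4) + 4*(-19)*13)*76 = ((10 - 4) - 988)*76 = (6 - 988)*76 = -982*76 = -74632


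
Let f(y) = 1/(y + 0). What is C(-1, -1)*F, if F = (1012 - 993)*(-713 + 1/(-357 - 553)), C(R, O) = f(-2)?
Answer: 12327789/1820 ≈ 6773.5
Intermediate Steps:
f(y) = 1/y
C(R, O) = -1/2 (C(R, O) = 1/(-2) = -1/2)
F = -12327789/910 (F = 19*(-713 + 1/(-910)) = 19*(-713 - 1/910) = 19*(-648831/910) = -12327789/910 ≈ -13547.)
C(-1, -1)*F = -1/2*(-12327789/910) = 12327789/1820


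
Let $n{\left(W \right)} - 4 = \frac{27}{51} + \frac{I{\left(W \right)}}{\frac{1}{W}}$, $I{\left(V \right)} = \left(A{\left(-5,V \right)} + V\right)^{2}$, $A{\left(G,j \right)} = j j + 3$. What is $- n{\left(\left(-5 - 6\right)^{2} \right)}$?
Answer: $- \frac{448436747902}{17} \approx -2.6379 \cdot 10^{10}$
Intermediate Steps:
$A{\left(G,j \right)} = 3 + j^{2}$ ($A{\left(G,j \right)} = j^{2} + 3 = 3 + j^{2}$)
$I{\left(V \right)} = \left(3 + V + V^{2}\right)^{2}$ ($I{\left(V \right)} = \left(\left(3 + V^{2}\right) + V\right)^{2} = \left(3 + V + V^{2}\right)^{2}$)
$n{\left(W \right)} = \frac{77}{17} + W \left(3 + W + W^{2}\right)^{2}$ ($n{\left(W \right)} = 4 + \left(\frac{27}{51} + \frac{\left(3 + W + W^{2}\right)^{2}}{\frac{1}{W}}\right) = 4 + \left(27 \cdot \frac{1}{51} + \left(3 + W + W^{2}\right)^{2} W\right) = 4 + \left(\frac{9}{17} + W \left(3 + W + W^{2}\right)^{2}\right) = \frac{77}{17} + W \left(3 + W + W^{2}\right)^{2}$)
$- n{\left(\left(-5 - 6\right)^{2} \right)} = - (\frac{77}{17} + \left(-5 - 6\right)^{2} \left(3 + \left(-5 - 6\right)^{2} + \left(\left(-5 - 6\right)^{2}\right)^{2}\right)^{2}) = - (\frac{77}{17} + \left(-11\right)^{2} \left(3 + \left(-11\right)^{2} + \left(\left(-11\right)^{2}\right)^{2}\right)^{2}) = - (\frac{77}{17} + 121 \left(3 + 121 + 121^{2}\right)^{2}) = - (\frac{77}{17} + 121 \left(3 + 121 + 14641\right)^{2}) = - (\frac{77}{17} + 121 \cdot 14765^{2}) = - (\frac{77}{17} + 121 \cdot 218005225) = - (\frac{77}{17} + 26378632225) = \left(-1\right) \frac{448436747902}{17} = - \frac{448436747902}{17}$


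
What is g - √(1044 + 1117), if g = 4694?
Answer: 4694 - √2161 ≈ 4647.5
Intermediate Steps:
g - √(1044 + 1117) = 4694 - √(1044 + 1117) = 4694 - √2161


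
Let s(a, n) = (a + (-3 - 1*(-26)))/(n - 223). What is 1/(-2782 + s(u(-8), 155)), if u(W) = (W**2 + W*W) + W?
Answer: -68/189319 ≈ -0.00035918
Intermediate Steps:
u(W) = W + 2*W**2 (u(W) = (W**2 + W**2) + W = 2*W**2 + W = W + 2*W**2)
s(a, n) = (23 + a)/(-223 + n) (s(a, n) = (a + (-3 + 26))/(-223 + n) = (a + 23)/(-223 + n) = (23 + a)/(-223 + n))
1/(-2782 + s(u(-8), 155)) = 1/(-2782 + (23 - 8*(1 + 2*(-8)))/(-223 + 155)) = 1/(-2782 + (23 - 8*(1 - 16))/(-68)) = 1/(-2782 - (23 - 8*(-15))/68) = 1/(-2782 - (23 + 120)/68) = 1/(-2782 - 1/68*143) = 1/(-2782 - 143/68) = 1/(-189319/68) = -68/189319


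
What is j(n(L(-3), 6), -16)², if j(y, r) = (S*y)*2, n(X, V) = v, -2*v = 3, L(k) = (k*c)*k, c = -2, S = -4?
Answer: 144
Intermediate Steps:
L(k) = -2*k² (L(k) = (k*(-2))*k = (-2*k)*k = -2*k²)
v = -3/2 (v = -½*3 = -3/2 ≈ -1.5000)
n(X, V) = -3/2
j(y, r) = -8*y (j(y, r) = -4*y*2 = -8*y)
j(n(L(-3), 6), -16)² = (-8*(-3/2))² = 12² = 144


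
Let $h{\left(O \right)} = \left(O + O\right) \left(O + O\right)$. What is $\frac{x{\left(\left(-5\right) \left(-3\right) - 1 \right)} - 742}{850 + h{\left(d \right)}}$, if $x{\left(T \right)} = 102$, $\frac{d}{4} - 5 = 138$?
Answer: $- \frac{320}{654793} \approx -0.0004887$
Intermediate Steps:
$d = 572$ ($d = 20 + 4 \cdot 138 = 20 + 552 = 572$)
$h{\left(O \right)} = 4 O^{2}$ ($h{\left(O \right)} = 2 O 2 O = 4 O^{2}$)
$\frac{x{\left(\left(-5\right) \left(-3\right) - 1 \right)} - 742}{850 + h{\left(d \right)}} = \frac{102 - 742}{850 + 4 \cdot 572^{2}} = - \frac{640}{850 + 4 \cdot 327184} = - \frac{640}{850 + 1308736} = - \frac{640}{1309586} = \left(-640\right) \frac{1}{1309586} = - \frac{320}{654793}$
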